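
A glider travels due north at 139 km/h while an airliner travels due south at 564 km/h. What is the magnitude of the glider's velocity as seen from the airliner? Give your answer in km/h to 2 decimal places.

703.00 km/h

Taking east as x and north as y: glider velocity = (0.000, 139.000) km/h; airliner velocity = (0.000, -564.000) km/h.
Velocity of glider relative to airliner = (0.000, 139.000) − (0.000, -564.000) = (0.000, 703.000) km/h.
Magnitude = |(0.000, 703.000)| = 703.000 km/h.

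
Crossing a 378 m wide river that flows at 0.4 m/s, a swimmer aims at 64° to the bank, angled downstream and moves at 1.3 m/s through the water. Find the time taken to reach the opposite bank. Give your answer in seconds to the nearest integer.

The component of the swimmer's velocity perpendicular to the bank is 1.3 × sin 64° = 1.168 m/s.
Only the cross-stream component determines the crossing time; the current contributes nothing perpendicular to the bank.
Time = 378 / 1.168 = 323.510 s.

324 s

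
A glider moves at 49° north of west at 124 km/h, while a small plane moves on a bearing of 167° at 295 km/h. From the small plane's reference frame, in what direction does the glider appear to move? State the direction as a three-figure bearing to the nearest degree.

339°

Taking east as x and north as y: glider velocity = (-81.351, 93.584) km/h; small plane velocity = (66.361, -287.439) km/h.
Velocity of glider relative to small plane = (-81.351, 93.584) − (66.361, -287.439) = (-147.712, 381.023) km/h.
Bearing = atan2(-147.71, 381.02) = 338.81° clockwise from north.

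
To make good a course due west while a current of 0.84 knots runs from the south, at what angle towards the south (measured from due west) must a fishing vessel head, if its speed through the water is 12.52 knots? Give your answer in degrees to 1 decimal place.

The current pushes perpendicular to the desired track; the heading must have a component into the current equal to 0.84 knots: 12.52 sin θ = 0.84.
sin θ = 0.0671, so θ = 3.847°.

3.8°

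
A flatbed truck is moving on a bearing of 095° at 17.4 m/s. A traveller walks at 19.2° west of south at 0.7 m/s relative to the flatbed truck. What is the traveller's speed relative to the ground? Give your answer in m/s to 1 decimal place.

Taking east as x and north as y: flatbed truck velocity = (17.334, -1.517) m/s; traveller velocity relative to flatbed truck = (-0.230, -0.661) m/s.
Velocity relative to ground = (17.334, -1.517) + (-0.230, -0.661) = (17.104, -2.178) m/s.
Speed = |(17.104, -2.178)| = 17.242 m/s.

17.2 m/s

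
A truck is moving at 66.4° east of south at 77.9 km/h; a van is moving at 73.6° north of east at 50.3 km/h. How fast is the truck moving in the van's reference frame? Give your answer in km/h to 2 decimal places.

97.88 km/h

Taking east as x and north as y: truck velocity = (71.385, -31.187) km/h; van velocity = (14.202, 48.253) km/h.
Velocity of truck relative to van = (71.385, -31.187) − (14.202, 48.253) = (57.183, -79.441) km/h.
Magnitude = |(57.183, -79.441)| = 97.881 km/h.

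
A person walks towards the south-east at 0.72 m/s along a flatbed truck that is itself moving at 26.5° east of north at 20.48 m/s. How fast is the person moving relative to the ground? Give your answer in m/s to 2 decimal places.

20.26 m/s

Taking east as x and north as y: flatbed truck velocity = (9.138, 18.328) m/s; person velocity relative to flatbed truck = (0.509, -0.509) m/s.
Velocity relative to ground = (9.138, 18.328) + (0.509, -0.509) = (9.647, 17.819) m/s.
Speed = |(9.647, 17.819)| = 20.263 m/s.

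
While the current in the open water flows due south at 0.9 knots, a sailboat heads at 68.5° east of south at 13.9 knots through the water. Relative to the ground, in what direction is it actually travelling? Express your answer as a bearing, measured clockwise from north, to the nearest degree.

Taking east as x and north as y: velocity relative to the water = (12.933, -5.094) knots; the water relative to ground = (0.000, -0.900) knots.
Velocity relative to ground = (12.933, -5.094) + (0.000, -0.900) = (12.933, -5.994) knots.
Bearing = atan2(12.93, -5.99) = 114.87° clockwise from north.

115°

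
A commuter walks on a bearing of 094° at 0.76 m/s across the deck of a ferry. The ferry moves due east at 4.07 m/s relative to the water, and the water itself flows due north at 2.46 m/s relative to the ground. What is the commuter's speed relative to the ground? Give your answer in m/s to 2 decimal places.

In east/north components (m/s): commuter relative to ferry = (0.758, -0.053); ferry relative to water = (4.070, 0.000); water relative to ground = (0.000, 2.460).
Sum = (4.828, 2.407) m/s.
Speed = |(4.828, 2.407)| = 5.395 m/s.

5.39 m/s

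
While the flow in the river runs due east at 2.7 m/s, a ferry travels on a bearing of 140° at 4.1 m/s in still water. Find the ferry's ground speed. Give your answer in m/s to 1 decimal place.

6.2 m/s

Taking east as x and north as y: velocity relative to the water = (2.635, -3.141) m/s; the water relative to ground = (2.700, 0.000) m/s.
Velocity relative to ground = (2.635, -3.141) + (2.700, 0.000) = (5.335, -3.141) m/s.
Speed = |(5.335, -3.141)| = 6.191 m/s.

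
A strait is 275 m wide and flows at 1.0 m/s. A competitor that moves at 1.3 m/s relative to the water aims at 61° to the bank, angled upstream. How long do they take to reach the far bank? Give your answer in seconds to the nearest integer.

242 s

The component of the competitor's velocity perpendicular to the bank is 1.3 × sin 61° = 1.137 m/s.
The flow acts along the bank and has no component across it.
Time = 275 / 1.137 = 241.863 s.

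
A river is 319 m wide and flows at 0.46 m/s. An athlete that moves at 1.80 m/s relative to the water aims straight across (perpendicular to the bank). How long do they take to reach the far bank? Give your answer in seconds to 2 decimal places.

177.22 s

The component of the athlete's velocity perpendicular to the bank is 1.80 m/s.
The current is parallel to the bank, so it does not affect the crossing time.
Time = 319 / 1.800 = 177.222 s.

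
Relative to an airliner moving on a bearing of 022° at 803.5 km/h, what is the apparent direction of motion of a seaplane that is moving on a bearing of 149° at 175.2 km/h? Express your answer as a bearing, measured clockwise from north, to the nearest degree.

193°

Taking east as x and north as y: seaplane velocity = (90.235, -150.176) km/h; airliner velocity = (300.996, 744.992) km/h.
Velocity of seaplane relative to airliner = (90.235, -150.176) − (300.996, 744.992) = (-210.762, -895.168) km/h.
Bearing = atan2(-210.76, -895.17) = 193.25° clockwise from north.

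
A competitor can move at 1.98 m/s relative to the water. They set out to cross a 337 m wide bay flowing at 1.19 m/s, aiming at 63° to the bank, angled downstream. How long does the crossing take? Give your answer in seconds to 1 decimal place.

191.0 s

The component of the competitor's velocity perpendicular to the bank is 1.98 × sin 63° = 1.764 m/s.
The flow acts along the bank and has no component across it.
Time = 337 / 1.764 = 191.022 s.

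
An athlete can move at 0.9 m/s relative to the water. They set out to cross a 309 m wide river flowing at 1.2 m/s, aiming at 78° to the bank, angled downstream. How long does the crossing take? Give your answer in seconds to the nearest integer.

The component of the athlete's velocity perpendicular to the bank is 0.9 × sin 78° = 0.880 m/s.
The current is parallel to the bank, so it does not affect the crossing time.
Time = 309 / 0.880 = 351.004 s.

351 s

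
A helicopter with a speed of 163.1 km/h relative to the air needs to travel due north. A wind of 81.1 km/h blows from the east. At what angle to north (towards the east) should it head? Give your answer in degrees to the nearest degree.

30°

The wind pushes perpendicular to the desired track; the heading must have a component into the wind equal to 81.1 km/h: 163.1 sin θ = 81.1.
sin θ = 0.4972, so θ = 29.818°.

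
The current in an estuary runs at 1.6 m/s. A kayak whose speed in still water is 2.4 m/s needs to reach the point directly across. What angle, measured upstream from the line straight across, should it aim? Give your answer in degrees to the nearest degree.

42°

To cancel the current, the upstream component of the kayak's velocity must equal the flow: 2.4 sin θ = 1.6.
sin θ = 1.6 / 2.4 = 0.6667.
θ = arcsin(0.6667) = 41.810°.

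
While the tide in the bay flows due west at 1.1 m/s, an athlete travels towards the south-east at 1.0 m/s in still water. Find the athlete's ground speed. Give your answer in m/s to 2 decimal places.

0.81 m/s

Taking east as x and north as y: velocity relative to the water = (0.707, -0.707) m/s; the water relative to ground = (-1.100, 0.000) m/s.
Velocity relative to ground = (0.707, -0.707) + (-1.100, 0.000) = (-0.393, -0.707) m/s.
Speed = |(-0.393, -0.707)| = 0.809 m/s.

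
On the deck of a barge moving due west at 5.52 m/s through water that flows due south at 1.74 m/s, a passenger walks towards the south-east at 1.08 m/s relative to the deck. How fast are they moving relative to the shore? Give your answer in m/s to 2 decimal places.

5.38 m/s

In east/north components (m/s): passenger relative to barge = (0.764, -0.764); barge relative to water = (-5.520, 0.000); water relative to ground = (0.000, -1.740).
Sum = (-4.756, -2.504) m/s.
Speed = |(-4.756, -2.504)| = 5.375 m/s.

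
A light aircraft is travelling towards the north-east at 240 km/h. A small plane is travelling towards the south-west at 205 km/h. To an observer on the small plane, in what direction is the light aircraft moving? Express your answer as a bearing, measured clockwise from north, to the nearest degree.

045°

Taking east as x and north as y: light aircraft velocity = (169.706, 169.706) km/h; small plane velocity = (-144.957, -144.957) km/h.
Velocity of light aircraft relative to small plane = (169.706, 169.706) − (-144.957, -144.957) = (314.663, 314.663) km/h.
Bearing = atan2(314.66, 314.66) = 45.00° clockwise from north.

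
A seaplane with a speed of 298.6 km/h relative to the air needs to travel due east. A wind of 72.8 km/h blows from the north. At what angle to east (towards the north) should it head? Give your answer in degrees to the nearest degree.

The wind pushes perpendicular to the desired track; the heading must have a component into the wind equal to 72.8 km/h: 298.6 sin θ = 72.8.
sin θ = 0.2438, so θ = 14.111°.

14°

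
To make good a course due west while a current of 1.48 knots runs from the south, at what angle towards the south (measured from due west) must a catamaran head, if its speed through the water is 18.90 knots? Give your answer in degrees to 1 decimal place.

4.5°

The current pushes perpendicular to the desired track; the heading must have a component into the current equal to 1.48 knots: 18.90 sin θ = 1.48.
sin θ = 0.0783, so θ = 4.491°.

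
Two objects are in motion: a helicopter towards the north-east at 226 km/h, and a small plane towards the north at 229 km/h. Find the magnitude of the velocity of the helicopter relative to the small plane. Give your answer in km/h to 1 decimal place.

174.1 km/h

Taking east as x and north as y: helicopter velocity = (159.806, 159.806) km/h; small plane velocity = (0.000, 229.000) km/h.
Velocity of helicopter relative to small plane = (159.806, 159.806) − (0.000, 229.000) = (159.806, -69.194) km/h.
Magnitude = |(159.806, -69.194)| = 174.143 km/h.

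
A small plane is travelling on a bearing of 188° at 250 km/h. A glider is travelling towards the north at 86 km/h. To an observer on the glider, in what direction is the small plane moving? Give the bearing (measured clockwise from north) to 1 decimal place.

Taking east as x and north as y: small plane velocity = (-34.793, -247.567) km/h; glider velocity = (0.000, 86.000) km/h.
Velocity of small plane relative to glider = (-34.793, -247.567) − (0.000, 86.000) = (-34.793, -333.567) km/h.
Bearing = atan2(-34.79, -333.57) = 185.95° clockwise from north.

186.0°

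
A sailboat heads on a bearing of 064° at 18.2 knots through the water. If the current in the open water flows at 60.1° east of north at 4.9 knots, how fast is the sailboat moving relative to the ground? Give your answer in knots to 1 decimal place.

Taking east as x and north as y: velocity relative to the water = (16.358, 7.978) knots; the water relative to ground = (4.248, 2.443) knots.
Velocity relative to ground = (16.358, 7.978) + (4.248, 2.443) = (20.606, 10.421) knots.
Speed = |(20.606, 10.421)| = 23.091 knots.

23.1 knots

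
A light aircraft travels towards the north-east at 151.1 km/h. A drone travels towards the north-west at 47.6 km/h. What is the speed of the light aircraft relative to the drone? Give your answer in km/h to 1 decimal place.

Taking east as x and north as y: light aircraft velocity = (106.844, 106.844) km/h; drone velocity = (-33.658, 33.658) km/h.
Velocity of light aircraft relative to drone = (106.844, 106.844) − (-33.658, 33.658) = (140.502, 73.186) km/h.
Magnitude = |(140.502, 73.186)| = 158.420 km/h.

158.4 km/h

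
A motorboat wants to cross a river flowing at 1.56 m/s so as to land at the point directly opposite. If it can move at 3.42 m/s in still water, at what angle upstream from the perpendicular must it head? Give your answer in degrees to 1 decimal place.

27.1°

To cancel the current, the upstream component of the motorboat's velocity must equal the flow: 3.42 sin θ = 1.56.
sin θ = 1.56 / 3.42 = 0.4561.
θ = arcsin(0.4561) = 27.138°.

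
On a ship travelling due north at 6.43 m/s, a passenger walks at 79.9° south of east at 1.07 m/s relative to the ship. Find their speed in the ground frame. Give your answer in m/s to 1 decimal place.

Taking east as x and north as y: ship velocity = (0.000, 6.430) m/s; passenger velocity relative to ship = (0.188, -1.053) m/s.
Velocity relative to ground = (0.000, 6.430) + (0.188, -1.053) = (0.188, 5.377) m/s.
Speed = |(0.188, 5.377)| = 5.380 m/s.

5.4 m/s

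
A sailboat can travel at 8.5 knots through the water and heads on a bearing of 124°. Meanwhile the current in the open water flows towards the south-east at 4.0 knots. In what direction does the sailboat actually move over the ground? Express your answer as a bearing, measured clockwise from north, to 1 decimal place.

127.5°

Taking east as x and north as y: velocity relative to the water = (7.047, -4.753) knots; the water relative to ground = (2.828, -2.828) knots.
Velocity relative to ground = (7.047, -4.753) + (2.828, -2.828) = (9.875, -7.582) knots.
Bearing = atan2(9.88, -7.58) = 127.51° clockwise from north.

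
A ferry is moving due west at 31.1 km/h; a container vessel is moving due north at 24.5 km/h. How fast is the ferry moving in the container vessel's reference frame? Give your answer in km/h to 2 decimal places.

39.59 km/h

Taking east as x and north as y: ferry velocity = (-31.100, 0.000) km/h; container vessel velocity = (0.000, 24.500) km/h.
Velocity of ferry relative to container vessel = (-31.100, 0.000) − (0.000, 24.500) = (-31.100, -24.500) km/h.
Magnitude = |(-31.100, -24.500)| = 39.591 km/h.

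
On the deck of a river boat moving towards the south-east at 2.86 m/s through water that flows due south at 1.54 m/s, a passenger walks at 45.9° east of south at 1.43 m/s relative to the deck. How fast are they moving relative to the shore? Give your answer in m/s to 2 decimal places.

In east/north components (m/s): passenger relative to river boat = (1.027, -0.995); river boat relative to water = (2.022, -2.022); water relative to ground = (0.000, -1.540).
Sum = (3.049, -4.557) m/s.
Speed = |(3.049, -4.557)| = 5.483 m/s.

5.48 m/s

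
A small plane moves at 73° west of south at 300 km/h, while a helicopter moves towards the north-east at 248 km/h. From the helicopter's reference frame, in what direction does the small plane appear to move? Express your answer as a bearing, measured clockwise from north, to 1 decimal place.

Taking east as x and north as y: small plane velocity = (-286.891, -87.712) km/h; helicopter velocity = (175.362, 175.362) km/h.
Velocity of small plane relative to helicopter = (-286.891, -87.712) − (175.362, 175.362) = (-462.254, -263.074) km/h.
Bearing = atan2(-462.25, -263.07) = 240.36° clockwise from north.

240.4°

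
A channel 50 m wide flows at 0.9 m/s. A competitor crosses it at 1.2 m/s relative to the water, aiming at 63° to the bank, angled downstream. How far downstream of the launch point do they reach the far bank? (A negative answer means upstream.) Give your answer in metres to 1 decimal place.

Perpendicular speed = 1.069 m/s; crossing time = 50 / 1.069 = 46.764 s.
Net downstream speed = 1.445 m/s.
Drift = 1.445 × 46.764 = 67.564 m (downstream).

67.6 m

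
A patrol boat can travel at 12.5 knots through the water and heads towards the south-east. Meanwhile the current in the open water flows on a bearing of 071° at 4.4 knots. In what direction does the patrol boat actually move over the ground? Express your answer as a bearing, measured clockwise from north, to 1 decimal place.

Taking east as x and north as y: velocity relative to the water = (8.839, -8.839) knots; the water relative to ground = (4.160, 1.432) knots.
Velocity relative to ground = (8.839, -8.839) + (4.160, 1.432) = (12.999, -7.406) knots.
Bearing = atan2(13.00, -7.41) = 119.67° clockwise from north.

119.7°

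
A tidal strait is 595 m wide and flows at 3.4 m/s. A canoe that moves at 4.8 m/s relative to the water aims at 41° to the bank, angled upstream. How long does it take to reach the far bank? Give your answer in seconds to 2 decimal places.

The component of the canoe's velocity perpendicular to the bank is 4.8 × sin 41° = 3.149 m/s.
Only the cross-stream component determines the crossing time; the current contributes nothing perpendicular to the bank.
Time = 595 / 3.149 = 188.944 s.

188.94 s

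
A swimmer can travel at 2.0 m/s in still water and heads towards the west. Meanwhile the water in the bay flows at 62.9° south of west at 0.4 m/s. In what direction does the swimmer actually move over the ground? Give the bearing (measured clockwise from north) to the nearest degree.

Taking east as x and north as y: velocity relative to the water = (-2.000, 0.000) m/s; the water relative to ground = (-0.182, -0.356) m/s.
Velocity relative to ground = (-2.000, 0.000) + (-0.182, -0.356) = (-2.182, -0.356) m/s.
Bearing = atan2(-2.18, -0.36) = 260.73° clockwise from north.

261°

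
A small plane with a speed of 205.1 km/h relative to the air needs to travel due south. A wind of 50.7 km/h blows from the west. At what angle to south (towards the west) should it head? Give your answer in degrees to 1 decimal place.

The wind pushes perpendicular to the desired track; the heading must have a component into the wind equal to 50.7 km/h: 205.1 sin θ = 50.7.
sin θ = 0.2472, so θ = 14.312°.

14.3°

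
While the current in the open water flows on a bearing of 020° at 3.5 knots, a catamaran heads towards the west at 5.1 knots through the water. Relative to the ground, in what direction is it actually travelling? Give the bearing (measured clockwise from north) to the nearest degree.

310°

Taking east as x and north as y: velocity relative to the water = (-5.100, 0.000) knots; the water relative to ground = (1.197, 3.289) knots.
Velocity relative to ground = (-5.100, 0.000) + (1.197, 3.289) = (-3.903, 3.289) knots.
Bearing = atan2(-3.90, 3.29) = 310.12° clockwise from north.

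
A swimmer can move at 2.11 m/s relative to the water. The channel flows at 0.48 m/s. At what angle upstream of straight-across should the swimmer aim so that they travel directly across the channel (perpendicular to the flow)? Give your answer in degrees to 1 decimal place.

13.1°

To cancel the current, the upstream component of the swimmer's velocity must equal the flow: 2.11 sin θ = 0.48.
sin θ = 0.48 / 2.11 = 0.2275.
θ = arcsin(0.2275) = 13.149°.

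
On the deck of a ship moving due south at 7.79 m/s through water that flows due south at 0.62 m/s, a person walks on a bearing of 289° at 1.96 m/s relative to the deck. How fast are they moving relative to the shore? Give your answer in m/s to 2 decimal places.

7.99 m/s

In east/north components (m/s): person relative to ship = (-1.853, 0.638); ship relative to water = (0.000, -7.790); water relative to ground = (0.000, -0.620).
Sum = (-1.853, -7.772) m/s.
Speed = |(-1.853, -7.772)| = 7.990 m/s.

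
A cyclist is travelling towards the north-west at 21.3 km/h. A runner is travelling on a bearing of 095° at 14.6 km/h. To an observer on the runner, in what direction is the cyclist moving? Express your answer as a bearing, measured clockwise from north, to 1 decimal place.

Taking east as x and north as y: cyclist velocity = (-15.061, 15.061) km/h; runner velocity = (14.544, -1.272) km/h.
Velocity of cyclist relative to runner = (-15.061, 15.061) − (14.544, -1.272) = (-29.606, 16.334) km/h.
Bearing = atan2(-29.61, 16.33) = 298.89° clockwise from north.

298.9°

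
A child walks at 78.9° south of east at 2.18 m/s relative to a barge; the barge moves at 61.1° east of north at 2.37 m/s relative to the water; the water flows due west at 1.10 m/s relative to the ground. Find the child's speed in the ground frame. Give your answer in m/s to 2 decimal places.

1.71 m/s

In east/north components (m/s): child relative to barge = (0.420, -2.139); barge relative to water = (2.075, 1.145); water relative to ground = (-1.100, 0.000).
Sum = (1.395, -0.994) m/s.
Speed = |(1.395, -0.994)| = 1.712 m/s.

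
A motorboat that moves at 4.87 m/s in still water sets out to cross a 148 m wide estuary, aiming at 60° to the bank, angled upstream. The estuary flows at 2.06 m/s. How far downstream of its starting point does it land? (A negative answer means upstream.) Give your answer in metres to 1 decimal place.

-13.2 m

Perpendicular speed = 4.218 m/s; crossing time = 148 / 4.218 = 35.092 s.
Net downstream speed = -0.375 m/s.
Drift = -0.375 × 35.092 = -13.159 m (upstream).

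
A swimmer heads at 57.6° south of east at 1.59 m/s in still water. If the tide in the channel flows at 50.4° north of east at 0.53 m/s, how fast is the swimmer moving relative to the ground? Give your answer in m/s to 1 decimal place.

Taking east as x and north as y: velocity relative to the water = (0.852, -1.342) m/s; the water relative to ground = (0.338, 0.408) m/s.
Velocity relative to ground = (0.852, -1.342) + (0.338, 0.408) = (1.190, -0.934) m/s.
Speed = |(1.190, -0.934)| = 1.513 m/s.

1.5 m/s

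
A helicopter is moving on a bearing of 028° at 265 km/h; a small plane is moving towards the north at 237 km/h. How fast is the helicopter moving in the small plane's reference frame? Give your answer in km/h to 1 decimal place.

Taking east as x and north as y: helicopter velocity = (124.410, 233.981) km/h; small plane velocity = (0.000, 237.000) km/h.
Velocity of helicopter relative to small plane = (124.410, 233.981) − (0.000, 237.000) = (124.410, -3.019) km/h.
Magnitude = |(124.410, -3.019)| = 124.447 km/h.

124.4 km/h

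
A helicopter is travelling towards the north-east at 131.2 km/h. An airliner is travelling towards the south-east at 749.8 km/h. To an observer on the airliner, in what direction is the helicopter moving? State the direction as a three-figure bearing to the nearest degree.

325°

Taking east as x and north as y: helicopter velocity = (92.772, 92.772) km/h; airliner velocity = (530.189, -530.189) km/h.
Velocity of helicopter relative to airliner = (92.772, 92.772) − (530.189, -530.189) = (-437.416, 622.961) km/h.
Bearing = atan2(-437.42, 622.96) = 324.93° clockwise from north.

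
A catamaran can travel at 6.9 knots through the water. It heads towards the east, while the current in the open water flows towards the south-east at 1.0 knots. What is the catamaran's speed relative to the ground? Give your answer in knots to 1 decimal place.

Taking east as x and north as y: velocity relative to the water = (6.900, 0.000) knots; the water relative to ground = (0.707, -0.707) knots.
Velocity relative to ground = (6.900, 0.000) + (0.707, -0.707) = (7.607, -0.707) knots.
Speed = |(7.607, -0.707)| = 7.640 knots.

7.6 knots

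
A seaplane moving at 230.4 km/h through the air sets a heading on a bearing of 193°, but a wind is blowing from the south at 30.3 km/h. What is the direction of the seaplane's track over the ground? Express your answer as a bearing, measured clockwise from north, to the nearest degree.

195°

Taking east as x and north as y: velocity relative to the air = (-51.829, -224.495) km/h; the air relative to ground = (0.000, 30.300) km/h.
Velocity relative to ground = (-51.829, -224.495) + (0.000, 30.300) = (-51.829, -194.195) km/h.
Bearing = atan2(-51.83, -194.19) = 194.94° clockwise from north.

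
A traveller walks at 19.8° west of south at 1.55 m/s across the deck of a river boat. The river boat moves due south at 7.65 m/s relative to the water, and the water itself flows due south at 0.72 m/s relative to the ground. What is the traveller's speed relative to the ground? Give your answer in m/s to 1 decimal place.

9.8 m/s

In east/north components (m/s): traveller relative to river boat = (-0.525, -1.458); river boat relative to water = (0.000, -7.650); water relative to ground = (0.000, -0.720).
Sum = (-0.525, -9.828) m/s.
Speed = |(-0.525, -9.828)| = 9.842 m/s.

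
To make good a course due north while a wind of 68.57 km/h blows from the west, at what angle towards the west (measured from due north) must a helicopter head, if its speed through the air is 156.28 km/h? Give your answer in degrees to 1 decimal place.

The wind pushes perpendicular to the desired track; the heading must have a component into the wind equal to 68.57 km/h: 156.28 sin θ = 68.57.
sin θ = 0.4388, so θ = 26.025°.

26.0°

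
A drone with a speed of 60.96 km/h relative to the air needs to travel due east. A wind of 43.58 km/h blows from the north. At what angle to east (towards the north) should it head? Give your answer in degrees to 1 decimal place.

The wind pushes perpendicular to the desired track; the heading must have a component into the wind equal to 43.58 km/h: 60.96 sin θ = 43.58.
sin θ = 0.7149, so θ = 45.635°.

45.6°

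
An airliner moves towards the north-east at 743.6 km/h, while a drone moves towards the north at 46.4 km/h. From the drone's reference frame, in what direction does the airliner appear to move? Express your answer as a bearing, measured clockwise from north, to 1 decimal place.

047.6°

Taking east as x and north as y: airliner velocity = (525.805, 525.805) km/h; drone velocity = (0.000, 46.400) km/h.
Velocity of airliner relative to drone = (525.805, 525.805) − (0.000, 46.400) = (525.805, 479.405) km/h.
Bearing = atan2(525.80, 479.40) = 47.64° clockwise from north.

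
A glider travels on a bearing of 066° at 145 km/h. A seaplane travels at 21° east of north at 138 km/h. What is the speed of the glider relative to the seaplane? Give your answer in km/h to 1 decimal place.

Taking east as x and north as y: glider velocity = (132.464, 58.977) km/h; seaplane velocity = (49.455, 128.834) km/h.
Velocity of glider relative to seaplane = (132.464, 58.977) − (49.455, 128.834) = (83.009, -69.857) km/h.
Magnitude = |(83.009, -69.857)| = 108.492 km/h.

108.5 km/h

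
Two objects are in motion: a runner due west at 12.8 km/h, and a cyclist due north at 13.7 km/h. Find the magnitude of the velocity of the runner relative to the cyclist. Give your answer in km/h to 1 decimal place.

Taking east as x and north as y: runner velocity = (-12.800, 0.000) km/h; cyclist velocity = (0.000, 13.700) km/h.
Velocity of runner relative to cyclist = (-12.800, 0.000) − (0.000, 13.700) = (-12.800, -13.700) km/h.
Magnitude = |(-12.800, -13.700)| = 18.749 km/h.

18.7 km/h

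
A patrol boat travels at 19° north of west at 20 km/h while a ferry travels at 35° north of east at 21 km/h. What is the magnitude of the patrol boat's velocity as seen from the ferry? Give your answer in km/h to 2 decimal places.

Taking east as x and north as y: patrol boat velocity = (-18.910, 6.511) km/h; ferry velocity = (17.202, 12.045) km/h.
Velocity of patrol boat relative to ferry = (-18.910, 6.511) − (17.202, 12.045) = (-36.113, -5.534) km/h.
Magnitude = |(-36.113, -5.534)| = 36.534 km/h.

36.53 km/h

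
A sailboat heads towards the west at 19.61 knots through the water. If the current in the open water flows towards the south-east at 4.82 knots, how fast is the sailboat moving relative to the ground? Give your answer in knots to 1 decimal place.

16.6 knots

Taking east as x and north as y: velocity relative to the water = (-19.610, 0.000) knots; the water relative to ground = (3.408, -3.408) knots.
Velocity relative to ground = (-19.610, 0.000) + (3.408, -3.408) = (-16.202, -3.408) knots.
Speed = |(-16.202, -3.408)| = 16.556 knots.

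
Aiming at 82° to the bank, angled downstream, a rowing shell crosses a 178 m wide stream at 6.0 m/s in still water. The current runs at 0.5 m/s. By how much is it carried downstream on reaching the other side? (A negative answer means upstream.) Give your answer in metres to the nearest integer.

Perpendicular speed = 5.942 m/s; crossing time = 178 / 5.942 = 29.958 s.
Net downstream speed = 1.335 m/s.
Drift = 1.335 × 29.958 = 39.995 m (downstream).

40 m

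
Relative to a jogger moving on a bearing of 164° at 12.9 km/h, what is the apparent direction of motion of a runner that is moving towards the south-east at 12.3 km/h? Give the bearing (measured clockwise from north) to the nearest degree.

054°

Taking east as x and north as y: runner velocity = (8.697, -8.697) km/h; jogger velocity = (3.556, -12.400) km/h.
Velocity of runner relative to jogger = (8.697, -8.697) − (3.556, -12.400) = (5.142, 3.703) km/h.
Bearing = atan2(5.14, 3.70) = 54.24° clockwise from north.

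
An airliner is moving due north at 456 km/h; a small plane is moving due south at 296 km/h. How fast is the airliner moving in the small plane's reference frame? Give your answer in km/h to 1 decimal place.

752.0 km/h

Taking east as x and north as y: airliner velocity = (0.000, 456.000) km/h; small plane velocity = (0.000, -296.000) km/h.
Velocity of airliner relative to small plane = (0.000, 456.000) − (0.000, -296.000) = (0.000, 752.000) km/h.
Magnitude = |(0.000, 752.000)| = 752.000 km/h.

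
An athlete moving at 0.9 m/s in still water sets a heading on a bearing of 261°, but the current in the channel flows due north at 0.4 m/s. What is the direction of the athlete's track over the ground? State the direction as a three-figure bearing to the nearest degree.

Taking east as x and north as y: velocity relative to the water = (-0.889, -0.141) m/s; the water relative to ground = (0.000, 0.400) m/s.
Velocity relative to ground = (-0.889, -0.141) + (0.000, 0.400) = (-0.889, 0.259) m/s.
Bearing = atan2(-0.89, 0.26) = 286.26° clockwise from north.

286°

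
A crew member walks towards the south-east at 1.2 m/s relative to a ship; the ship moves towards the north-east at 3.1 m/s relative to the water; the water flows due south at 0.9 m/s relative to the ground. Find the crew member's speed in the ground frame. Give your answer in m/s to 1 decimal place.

3.1 m/s

In east/north components (m/s): crew member relative to ship = (0.849, -0.849); ship relative to water = (2.192, 2.192); water relative to ground = (0.000, -0.900).
Sum = (3.041, 0.444) m/s.
Speed = |(3.041, 0.444)| = 3.073 m/s.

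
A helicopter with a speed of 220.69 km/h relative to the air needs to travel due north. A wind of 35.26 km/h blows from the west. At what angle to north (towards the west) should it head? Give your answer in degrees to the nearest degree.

The wind pushes perpendicular to the desired track; the heading must have a component into the wind equal to 35.26 km/h: 220.69 sin θ = 35.26.
sin θ = 0.1598, so θ = 9.194°.

9°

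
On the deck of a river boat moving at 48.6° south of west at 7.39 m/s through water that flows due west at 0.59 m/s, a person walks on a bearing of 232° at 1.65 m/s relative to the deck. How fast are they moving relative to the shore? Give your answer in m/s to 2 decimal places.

In east/north components (m/s): person relative to river boat = (-1.300, -1.016); river boat relative to water = (-4.887, -5.543); water relative to ground = (-0.590, 0.000).
Sum = (-6.777, -6.559) m/s.
Speed = |(-6.777, -6.559)| = 9.432 m/s.

9.43 m/s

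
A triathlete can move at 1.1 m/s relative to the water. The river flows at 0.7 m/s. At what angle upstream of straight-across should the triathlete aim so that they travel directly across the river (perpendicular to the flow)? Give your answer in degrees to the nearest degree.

To cancel the current, the upstream component of the triathlete's velocity must equal the flow: 1.1 sin θ = 0.7.
sin θ = 0.7 / 1.1 = 0.6364.
θ = arcsin(0.6364) = 39.521°.

40°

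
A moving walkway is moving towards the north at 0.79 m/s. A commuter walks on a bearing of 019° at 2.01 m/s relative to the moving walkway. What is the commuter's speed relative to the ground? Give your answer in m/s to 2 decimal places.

2.77 m/s

Taking east as x and north as y: moving walkway velocity = (0.000, 0.790) m/s; commuter velocity relative to moving walkway = (0.654, 1.900) m/s.
Velocity relative to ground = (0.000, 0.790) + (0.654, 1.900) = (0.654, 2.690) m/s.
Speed = |(0.654, 2.690)| = 2.769 m/s.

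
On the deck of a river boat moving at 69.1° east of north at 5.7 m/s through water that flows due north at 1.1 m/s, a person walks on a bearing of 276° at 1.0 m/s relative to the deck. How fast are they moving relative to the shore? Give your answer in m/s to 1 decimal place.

5.4 m/s

In east/north components (m/s): person relative to river boat = (-0.995, 0.105); river boat relative to water = (5.325, 2.033); water relative to ground = (0.000, 1.100).
Sum = (4.330, 3.238) m/s.
Speed = |(4.330, 3.238)| = 5.407 m/s.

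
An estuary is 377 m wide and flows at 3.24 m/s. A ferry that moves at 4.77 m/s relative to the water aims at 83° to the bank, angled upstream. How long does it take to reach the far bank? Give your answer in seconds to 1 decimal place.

The component of the ferry's velocity perpendicular to the bank is 4.77 × sin 83° = 4.734 m/s.
The current is parallel to the bank, so it does not affect the crossing time.
Time = 377 / 4.734 = 79.629 s.

79.6 s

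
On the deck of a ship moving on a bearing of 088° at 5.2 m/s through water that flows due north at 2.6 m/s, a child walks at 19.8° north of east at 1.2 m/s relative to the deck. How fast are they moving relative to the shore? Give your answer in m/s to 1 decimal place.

In east/north components (m/s): child relative to ship = (1.129, 0.406); ship relative to water = (5.197, 0.181); water relative to ground = (0.000, 2.600).
Sum = (6.326, 3.188) m/s.
Speed = |(6.326, 3.188)| = 7.084 m/s.

7.1 m/s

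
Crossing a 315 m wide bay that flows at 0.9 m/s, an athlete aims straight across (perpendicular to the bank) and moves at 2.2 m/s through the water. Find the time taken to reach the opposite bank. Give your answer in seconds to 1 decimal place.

143.2 s

The component of the athlete's velocity perpendicular to the bank is 2.2 m/s.
The flow acts along the bank and has no component across it.
Time = 315 / 2.200 = 143.182 s.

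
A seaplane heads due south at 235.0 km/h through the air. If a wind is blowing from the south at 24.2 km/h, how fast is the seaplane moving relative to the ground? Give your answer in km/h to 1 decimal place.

210.8 km/h

Taking east as x and north as y: velocity relative to the air = (0.000, -235.000) km/h; the air relative to ground = (0.000, 24.200) km/h.
Velocity relative to ground = (0.000, -235.000) + (0.000, 24.200) = (0.000, -210.800) km/h.
Speed = |(0.000, -210.800)| = 210.800 km/h.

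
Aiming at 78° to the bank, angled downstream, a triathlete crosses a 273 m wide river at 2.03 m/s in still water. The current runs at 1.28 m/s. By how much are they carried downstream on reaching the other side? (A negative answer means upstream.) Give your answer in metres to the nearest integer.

234 m

Perpendicular speed = 1.986 m/s; crossing time = 273 / 1.986 = 137.487 s.
Net downstream speed = 1.702 m/s.
Drift = 1.702 × 137.487 = 234.012 m (downstream).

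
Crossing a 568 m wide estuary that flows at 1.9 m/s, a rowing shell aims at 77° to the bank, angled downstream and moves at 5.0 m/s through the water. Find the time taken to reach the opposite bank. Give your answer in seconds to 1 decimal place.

116.6 s

The component of the rowing shell's velocity perpendicular to the bank is 5.0 × sin 77° = 4.872 m/s.
The flow acts along the bank and has no component across it.
Time = 568 / 4.872 = 116.588 s.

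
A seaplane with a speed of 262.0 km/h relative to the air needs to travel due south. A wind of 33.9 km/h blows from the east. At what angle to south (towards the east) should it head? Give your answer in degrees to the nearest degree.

7°

The wind pushes perpendicular to the desired track; the heading must have a component into the wind equal to 33.9 km/h: 262.0 sin θ = 33.9.
sin θ = 0.1294, so θ = 7.434°.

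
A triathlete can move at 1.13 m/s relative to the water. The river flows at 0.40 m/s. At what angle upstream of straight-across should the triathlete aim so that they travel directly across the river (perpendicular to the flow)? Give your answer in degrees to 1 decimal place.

To cancel the current, the upstream component of the triathlete's velocity must equal the flow: 1.13 sin θ = 0.40.
sin θ = 0.40 / 1.13 = 0.3540.
θ = arcsin(0.3540) = 20.731°.

20.7°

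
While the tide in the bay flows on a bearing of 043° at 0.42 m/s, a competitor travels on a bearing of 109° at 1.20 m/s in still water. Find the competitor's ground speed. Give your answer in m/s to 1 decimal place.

Taking east as x and north as y: velocity relative to the water = (1.135, -0.391) m/s; the water relative to ground = (0.286, 0.307) m/s.
Velocity relative to ground = (1.135, -0.391) + (0.286, 0.307) = (1.421, -0.084) m/s.
Speed = |(1.421, -0.084)| = 1.424 m/s.

1.4 m/s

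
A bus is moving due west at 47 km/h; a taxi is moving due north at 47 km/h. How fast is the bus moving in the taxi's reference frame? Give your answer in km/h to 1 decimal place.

Taking east as x and north as y: bus velocity = (-47.000, 0.000) km/h; taxi velocity = (0.000, 47.000) km/h.
Velocity of bus relative to taxi = (-47.000, 0.000) − (0.000, 47.000) = (-47.000, -47.000) km/h.
Magnitude = |(-47.000, -47.000)| = 66.468 km/h.

66.5 km/h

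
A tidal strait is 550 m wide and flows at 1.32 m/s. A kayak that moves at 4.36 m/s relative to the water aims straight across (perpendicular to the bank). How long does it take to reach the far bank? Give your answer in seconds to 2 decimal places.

The component of the kayak's velocity perpendicular to the bank is 4.36 m/s.
The current is parallel to the bank, so it does not affect the crossing time.
Time = 550 / 4.360 = 126.147 s.

126.15 s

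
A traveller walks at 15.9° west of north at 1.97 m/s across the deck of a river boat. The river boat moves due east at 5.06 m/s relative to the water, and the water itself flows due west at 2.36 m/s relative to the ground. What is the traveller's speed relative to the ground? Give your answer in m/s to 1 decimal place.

2.9 m/s

In east/north components (m/s): traveller relative to river boat = (-0.540, 1.895); river boat relative to water = (5.060, 0.000); water relative to ground = (-2.360, 0.000).
Sum = (2.160, 1.895) m/s.
Speed = |(2.160, 1.895)| = 2.873 m/s.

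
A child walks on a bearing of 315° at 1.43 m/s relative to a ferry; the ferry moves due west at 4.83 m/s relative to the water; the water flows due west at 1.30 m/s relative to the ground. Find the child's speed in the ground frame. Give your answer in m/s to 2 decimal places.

7.21 m/s

In east/north components (m/s): child relative to ferry = (-1.011, 1.011); ferry relative to water = (-4.830, 0.000); water relative to ground = (-1.300, 0.000).
Sum = (-7.141, 1.011) m/s.
Speed = |(-7.141, 1.011)| = 7.212 m/s.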